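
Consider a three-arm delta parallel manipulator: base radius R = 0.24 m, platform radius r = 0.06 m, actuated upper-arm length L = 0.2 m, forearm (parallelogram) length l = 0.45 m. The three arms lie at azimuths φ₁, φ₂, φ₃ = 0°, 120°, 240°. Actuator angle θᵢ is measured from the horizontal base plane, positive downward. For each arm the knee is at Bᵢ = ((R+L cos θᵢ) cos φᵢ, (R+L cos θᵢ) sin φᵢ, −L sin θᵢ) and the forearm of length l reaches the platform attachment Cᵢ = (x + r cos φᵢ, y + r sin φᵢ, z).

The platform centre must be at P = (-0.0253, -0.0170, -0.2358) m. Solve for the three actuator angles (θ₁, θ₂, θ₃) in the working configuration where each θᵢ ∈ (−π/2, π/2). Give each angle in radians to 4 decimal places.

φ1=0.0° → target in arm frame (-0.0253, -0.0170)
  e−x'=0.2053;  (l²−L²−(e−x')²−y'²−z²)/2L = 0.1612
  θ1 = atan2(B,A) + arccos(C/0.3126) = 0.1748
arm 2 (φ=120.0°): x'=-0.0021, y'=0.0304
  A=0.1821, B=-0.2358, C=(l²−L²−A²−y'²−z²)/(2L)=0.1821
  γ=atan2(-0.2358,0.1821)=-0.9133;  ψ=arccos(0.6111)=0.9133;  θ2=γ+ψ≈0.0001
φ3=240.0° → target in arm frame (0.0274, -0.0134)
  e−x'=0.1526;  (l²−L²−(e−x')²−y'²−z²)/2L = 0.2086
  √(A²+B²)=0.2809;  θ3 = -0.9963+0.7340 ≈ -0.2623

θ₁ = 0.1748, θ₂ = 0.0001, θ₃ = -0.2623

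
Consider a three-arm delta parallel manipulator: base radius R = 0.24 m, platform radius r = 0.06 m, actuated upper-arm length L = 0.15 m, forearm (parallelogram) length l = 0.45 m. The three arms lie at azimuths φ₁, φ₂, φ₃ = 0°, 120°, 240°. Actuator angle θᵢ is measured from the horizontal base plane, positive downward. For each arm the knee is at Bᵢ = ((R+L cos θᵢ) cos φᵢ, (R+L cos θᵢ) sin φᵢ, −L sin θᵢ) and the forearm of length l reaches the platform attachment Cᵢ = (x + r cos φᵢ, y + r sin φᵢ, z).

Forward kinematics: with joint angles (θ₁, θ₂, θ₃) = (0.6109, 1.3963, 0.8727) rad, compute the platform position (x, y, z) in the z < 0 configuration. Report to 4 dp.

(0.0819, -0.0742, -0.4710)

φ1=0.0°: virtual centre (0.3029, 0.0000, -0.0860), radius l
arm 2 at φ=120.0°: ρ2 = 0.2060;  centre 2 = (-0.1030, 0.1784, -0.1477)
φ3=240.0°: virtual centre (-0.1382, -0.2394, -0.1149), radius l
eliminate P² terms by subtracting sphere 1 from 2 and 3
linear system: -0.8118x+0.3569y = -0.0349−-0.1234z; -0.8822x+-0.4788y = -0.0095−-0.0577z
det = 0.7035;  x = 0.0286+-0.1132z,  y = -0.0327+0.0881z
sphere 1 gives Az²+Bz+C=0 with A=1.0206, B=0.2284, C=-0.1188;  B²−4AC=0.5371;  roots -0.4710, 0.2471;  negative root z = -0.4710
x = 0.0819, y = -0.0742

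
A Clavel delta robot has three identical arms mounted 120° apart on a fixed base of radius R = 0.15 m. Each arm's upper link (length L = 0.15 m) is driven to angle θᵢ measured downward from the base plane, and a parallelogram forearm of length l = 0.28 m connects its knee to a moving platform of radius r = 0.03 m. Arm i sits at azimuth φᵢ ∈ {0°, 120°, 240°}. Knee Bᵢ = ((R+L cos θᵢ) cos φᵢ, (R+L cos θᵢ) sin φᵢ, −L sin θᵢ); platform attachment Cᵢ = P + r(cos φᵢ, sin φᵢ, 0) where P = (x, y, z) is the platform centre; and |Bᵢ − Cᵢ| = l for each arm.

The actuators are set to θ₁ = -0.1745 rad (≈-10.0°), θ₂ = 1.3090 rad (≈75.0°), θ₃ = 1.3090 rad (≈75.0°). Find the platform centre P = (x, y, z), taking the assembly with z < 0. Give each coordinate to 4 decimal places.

φ1=0.0°: virtual centre (0.2677, 0.0000, 0.0260), radius l
φ2=120.0°: virtual centre (-0.0794, 0.1375, -0.1449), radius l
φ3=240.0°: virtual centre (-0.0794, -0.1375, -0.1449), radius l
subtract pairs → two planes through P
plane₁₂: -0.6943x+0.2751y+-0.3419z = -0.0261
det = 0.3820;  x = 0.0376+-0.4924z,  y = 0.0000+0.0000z
into |P−S₁|² = l²: 1.2425z² + 0.1745z + -0.0248 = 0;  Δ = 0.1536;  z = -0.2280 or 0.0875 → z<0 root = -0.2280
x = 0.1499, y = 0.0000

(0.1499, 0.0000, -0.2280)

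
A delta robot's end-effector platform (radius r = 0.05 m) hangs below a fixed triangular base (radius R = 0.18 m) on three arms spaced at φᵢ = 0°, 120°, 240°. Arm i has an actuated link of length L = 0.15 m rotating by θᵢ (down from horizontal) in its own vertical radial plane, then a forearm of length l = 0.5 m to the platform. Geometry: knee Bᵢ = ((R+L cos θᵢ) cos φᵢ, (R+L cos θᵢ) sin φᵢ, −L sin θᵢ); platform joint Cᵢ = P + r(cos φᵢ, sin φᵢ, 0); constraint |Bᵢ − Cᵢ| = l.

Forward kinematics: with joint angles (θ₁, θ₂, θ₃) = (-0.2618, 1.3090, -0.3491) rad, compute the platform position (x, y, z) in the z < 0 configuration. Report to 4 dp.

centre 1 = (0.2749·cos0.0°, 0.2749·sin0.0°, 0.0388) = (0.2749, 0.0000, 0.0388)
centre 2 = (0.1688·cos120.0°, 0.1688·sin120.0°, -0.1449) = (-0.0844, 0.1462, -0.1449)
centre 3 = (0.2710·cos240.0°, 0.2710·sin240.0°, 0.0513) = (-0.1355, -0.2347, 0.0513)
subtract pairs → two planes through P
plane₁₂: -0.7186x+0.2924y+-0.3674z = -0.0276
Cramer: x(z) = 0.0229-0.2861z;  y(z) = -0.0379+0.5535z
into |P−centre ₁|² = l²: 1.3882z² + 0.0245z + -0.1836 = 0;  Δ = 1.0200;  z = -0.3726 or 0.3549 → z<0 root = -0.3726
x = 0.1295, y = -0.2442

(0.1295, -0.2442, -0.3726)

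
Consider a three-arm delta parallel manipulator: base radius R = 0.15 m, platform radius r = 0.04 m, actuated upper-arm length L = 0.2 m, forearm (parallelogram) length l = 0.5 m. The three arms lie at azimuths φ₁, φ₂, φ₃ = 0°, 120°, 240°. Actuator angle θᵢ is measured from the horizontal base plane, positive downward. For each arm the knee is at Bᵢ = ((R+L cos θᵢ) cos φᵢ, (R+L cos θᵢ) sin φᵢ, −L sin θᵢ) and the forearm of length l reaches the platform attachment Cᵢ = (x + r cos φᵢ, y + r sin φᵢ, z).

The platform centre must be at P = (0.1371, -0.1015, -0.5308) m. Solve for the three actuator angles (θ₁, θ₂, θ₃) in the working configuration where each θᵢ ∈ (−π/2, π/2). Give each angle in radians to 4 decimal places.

θ₁ = 0.3490, θ₂ = 1.1344, θ₃ = 0.6981

φ1=0.0° → target in arm frame (0.1371, -0.1015)
  A cos θ + B sin θ = C:  -0.0271·cos θ + -0.5308·sin θ = -0.2070
  γ=atan2(-0.5308,-0.0271)=-1.6218;  ψ=arccos(-0.3894)=1.9708;  θ1=γ+ψ≈0.3490
arm 2 (φ=120.0°): x'=-0.1565, y'=-0.0680
  e−x'=0.2665;  (l²−L²−(e−x')²−y'²−z²)/2L = -0.3684
  γ=atan2(-0.5308,0.2665)=-1.1056;  ψ=arccos(-0.6203)=2.2399;  θ2=γ+ψ≈1.1344
arm 3 (φ=240.0°): x'=0.0194, y'=0.1695
  A cos θ + B sin θ = C:  0.0906·cos θ + -0.5308·sin θ = -0.2717
  θ3 = atan2(B,A) + arccos(C/0.5385) = 0.6981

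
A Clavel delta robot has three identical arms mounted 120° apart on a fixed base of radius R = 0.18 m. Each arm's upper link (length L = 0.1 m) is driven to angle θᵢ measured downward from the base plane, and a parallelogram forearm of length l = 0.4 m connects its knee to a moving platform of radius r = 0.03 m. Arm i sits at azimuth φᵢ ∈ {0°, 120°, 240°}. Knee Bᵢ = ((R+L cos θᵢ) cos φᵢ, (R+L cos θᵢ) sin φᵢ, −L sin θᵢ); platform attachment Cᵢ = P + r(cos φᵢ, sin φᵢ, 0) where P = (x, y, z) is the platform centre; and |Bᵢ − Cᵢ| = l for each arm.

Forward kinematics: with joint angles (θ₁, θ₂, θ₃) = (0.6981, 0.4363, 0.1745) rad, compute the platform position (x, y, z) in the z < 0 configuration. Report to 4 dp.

φ1=0.0°: virtual centre (0.2266, 0.0000, -0.0643), radius l
φ2=120.0°: virtual centre (-0.1203, 0.2084, -0.0423), radius l
arm 3 at φ=240.0°: ρ3 = 0.2485;  O3 = (-0.1242, -0.2152, -0.0174)
eliminate P² terms by subtracting sphere 1 from 2 and 3
linear system: -0.6938x+0.4168y = 0.0042−0.0440z; -0.7017x+-0.4304y = 0.0066−0.0938z
Cramer: x(z) = -0.0077+0.0982z;  y(z) = -0.0027+0.0579z
sphere 1 gives Az²+Bz+C=0 with A=1.0130, B=0.0822, C=-0.1010;  B²−4AC=0.4159;  roots -0.3589, 0.2777;  negative root z = -0.3589
x = -0.0429, y = -0.0235

(-0.0429, -0.0235, -0.3589)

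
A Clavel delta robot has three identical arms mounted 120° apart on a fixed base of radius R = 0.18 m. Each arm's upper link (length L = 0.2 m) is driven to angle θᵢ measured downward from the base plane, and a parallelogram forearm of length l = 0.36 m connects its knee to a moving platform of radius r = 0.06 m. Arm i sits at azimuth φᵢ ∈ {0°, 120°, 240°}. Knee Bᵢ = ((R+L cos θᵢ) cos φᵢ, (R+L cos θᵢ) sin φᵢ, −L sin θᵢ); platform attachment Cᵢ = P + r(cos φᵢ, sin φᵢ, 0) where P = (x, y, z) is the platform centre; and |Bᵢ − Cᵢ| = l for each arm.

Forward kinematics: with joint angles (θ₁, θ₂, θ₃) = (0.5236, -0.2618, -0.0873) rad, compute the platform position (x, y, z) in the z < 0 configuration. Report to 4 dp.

(-0.0586, 0.0100, -0.1758)

O1 = (0.2932·cos0.0°, 0.2932·sin0.0°, -0.1000) = (0.2932, 0.0000, -0.1000)
φ2=120.0°: virtual centre (-0.1566, 0.2712, 0.0518), radius l
arm 3 at φ=240.0°: ρ3 = 0.3192;  O3 = (-0.1596, -0.2765, 0.0174)
subtract pairs → two planes through P
linear system: -0.8996x+0.5425y = 0.0048−0.3035z; -0.9056x+-0.5529y = 0.0062−0.2349z
Cramer: x(z) = -0.0061+0.2986z;  y(z) = -0.0013-0.0643z
into |P−O₁|² = l²: 1.0933z² + 0.0214z + -0.0300 = 0;  Δ = 0.1317;  z = -0.1758 or 0.1562 → z<0 root = -0.1758
x = -0.0586, y = 0.0100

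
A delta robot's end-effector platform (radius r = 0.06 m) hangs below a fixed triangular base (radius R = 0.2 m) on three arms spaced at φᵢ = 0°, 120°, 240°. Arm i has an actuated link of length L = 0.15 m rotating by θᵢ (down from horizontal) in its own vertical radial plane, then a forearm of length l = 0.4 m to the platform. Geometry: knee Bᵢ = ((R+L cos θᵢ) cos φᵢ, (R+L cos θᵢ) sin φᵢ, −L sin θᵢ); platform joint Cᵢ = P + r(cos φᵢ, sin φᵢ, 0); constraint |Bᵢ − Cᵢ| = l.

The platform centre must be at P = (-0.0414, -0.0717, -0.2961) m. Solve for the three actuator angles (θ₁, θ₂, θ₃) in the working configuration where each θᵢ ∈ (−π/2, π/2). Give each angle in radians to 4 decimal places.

θ₁ = 0.4364, θ₂ = 0.4363, θ₃ = -0.3496

rotate P by −φ1: (-0.0414, -0.0717, -0.2961)
  A cos θ + B sin θ = C:  0.1814·cos θ + -0.2961·sin θ = 0.0393
  √(A²+B²)=0.3472;  θ1 = -1.0211+1.4575 ≈ 0.4364
arm 2 (φ=120.0°): x'=-0.0414, y'=0.0717
  A cos θ + B sin θ = C:  0.1814·cos θ + -0.2961·sin θ = 0.0393
  θ2 = atan2(B,A) + arccos(C/0.3472) = 0.4363
rotate P by −φ3: (0.0828, 0.0000, -0.2961)
  e−x'=0.0572;  (l²−L²−(e−x')²−y'²−z²)/2L = 0.1552
  θ3 = atan2(B,A) + arccos(C/0.3016) = -0.3496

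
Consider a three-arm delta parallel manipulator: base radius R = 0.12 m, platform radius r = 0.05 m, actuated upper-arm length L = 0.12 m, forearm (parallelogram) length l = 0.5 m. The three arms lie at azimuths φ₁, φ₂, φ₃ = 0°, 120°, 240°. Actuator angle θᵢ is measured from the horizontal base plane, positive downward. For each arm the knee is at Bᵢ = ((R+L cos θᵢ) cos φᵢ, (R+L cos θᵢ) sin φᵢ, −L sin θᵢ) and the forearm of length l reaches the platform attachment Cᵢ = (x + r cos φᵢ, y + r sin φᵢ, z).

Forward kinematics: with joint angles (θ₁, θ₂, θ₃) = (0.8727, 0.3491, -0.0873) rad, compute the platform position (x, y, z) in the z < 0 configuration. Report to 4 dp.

(-0.1626, -0.0760, -0.4770)

S1 = (0.1471·cos0.0°, 0.1471·sin0.0°, -0.0919) = (0.1471, 0.0000, -0.0919)
arm 2 at φ=120.0°: (R−r)+L cos θ2 = 0.1828;  S2 = (-0.0914, 0.1583, -0.0410)
S3 = (0.1895·cos240.0°, 0.1895·sin240.0°, 0.0105) = (-0.0948, -0.1641, 0.0105)
subtract pairs → two planes through P
linear system: -0.4770x+0.3166y = 0.0050−0.1018z; -0.4838x+-0.3283y = 0.0059−0.2048z
Cramer: x(z) = -0.0114+0.3171z;  y(z) = -0.0014+0.1564z
quadratic in z: (1.1250)z²+(0.0829)z+(-0.2164)=0, √Δ=0.9904 → z ∈ {-0.4770, 0.4033}; z = -0.4770 (taking z<0)
x = -0.1626, y = -0.0760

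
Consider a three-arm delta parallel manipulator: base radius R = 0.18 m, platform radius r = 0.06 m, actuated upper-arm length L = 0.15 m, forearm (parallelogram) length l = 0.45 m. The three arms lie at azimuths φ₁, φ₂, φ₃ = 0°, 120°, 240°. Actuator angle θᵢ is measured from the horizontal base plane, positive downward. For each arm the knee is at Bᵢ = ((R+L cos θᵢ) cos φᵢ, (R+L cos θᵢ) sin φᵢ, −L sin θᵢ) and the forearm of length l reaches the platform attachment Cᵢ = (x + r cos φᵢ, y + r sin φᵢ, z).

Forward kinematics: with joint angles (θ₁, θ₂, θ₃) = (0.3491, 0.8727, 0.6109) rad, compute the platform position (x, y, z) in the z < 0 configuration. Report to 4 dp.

(0.0711, -0.0435, -0.4570)

centre 1 = (0.2610·cos0.0°, 0.2610·sin0.0°, -0.0513) = (0.2610, 0.0000, -0.0513)
φ2=120.0°: virtual centre (-0.1082, 0.1874, -0.1149), radius l
centre 3 = (0.2429·cos240.0°, 0.2429·sin240.0°, -0.0860) = (-0.1214, -0.2103, -0.0860)
eliminate P² terms by subtracting sphere 1 from 2 and 3
plane₁₂: -0.7383x+0.3748y+-0.1272z = -0.0107
det = 0.5973;  x = 0.0103+-0.1332z,  y = -0.0083+0.0770z
sphere 1 gives Az²+Bz+C=0 with A=1.0237, B=0.1681, C=-0.1369;  B²−4AC=0.5890;  roots -0.4570, 0.2928;  negative root z = -0.4570
x = 0.0711, y = -0.0435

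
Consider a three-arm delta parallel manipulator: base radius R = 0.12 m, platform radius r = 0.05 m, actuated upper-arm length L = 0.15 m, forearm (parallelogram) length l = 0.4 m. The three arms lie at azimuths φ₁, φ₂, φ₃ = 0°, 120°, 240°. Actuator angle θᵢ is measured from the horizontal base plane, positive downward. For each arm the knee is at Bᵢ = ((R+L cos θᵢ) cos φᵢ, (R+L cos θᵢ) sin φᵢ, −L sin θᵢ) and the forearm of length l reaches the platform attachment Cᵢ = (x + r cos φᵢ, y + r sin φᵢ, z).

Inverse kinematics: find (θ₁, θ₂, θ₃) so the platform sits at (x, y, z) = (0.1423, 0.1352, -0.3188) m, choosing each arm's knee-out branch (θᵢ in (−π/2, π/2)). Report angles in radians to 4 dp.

arm 1 (φ=0.0°): x'=0.1423, y'=0.1352
  e−x'=-0.0723;  (l²−L²−(e−x')²−y'²−z²)/2L = 0.0412
  γ=atan2(-0.3188,-0.0723)=-1.7938;  ψ=arccos(0.1260)=1.4444;  θ1=γ+ψ≈-0.3494
arm 2 (φ=120.0°): x'=0.0459, y'=-0.1908
  A cos θ + B sin θ = C:  0.0241·cos θ + -0.3188·sin θ = -0.0038
  γ=atan2(-0.3188,0.0241)=-1.4955;  ψ=arccos(-0.0118)=1.5826;  θ2=γ+ψ≈0.0871
arm 3 (φ=240.0°): x'=-0.1882, y'=0.0556
  A=0.2582, B=-0.3188, C=(l²−L²−A²−y'²−z²)/(2L)=-0.1130
  θ3 = atan2(B,A) + arccos(C/0.4103) = 0.9600

θ₁ = -0.3494, θ₂ = 0.0871, θ₃ = 0.9600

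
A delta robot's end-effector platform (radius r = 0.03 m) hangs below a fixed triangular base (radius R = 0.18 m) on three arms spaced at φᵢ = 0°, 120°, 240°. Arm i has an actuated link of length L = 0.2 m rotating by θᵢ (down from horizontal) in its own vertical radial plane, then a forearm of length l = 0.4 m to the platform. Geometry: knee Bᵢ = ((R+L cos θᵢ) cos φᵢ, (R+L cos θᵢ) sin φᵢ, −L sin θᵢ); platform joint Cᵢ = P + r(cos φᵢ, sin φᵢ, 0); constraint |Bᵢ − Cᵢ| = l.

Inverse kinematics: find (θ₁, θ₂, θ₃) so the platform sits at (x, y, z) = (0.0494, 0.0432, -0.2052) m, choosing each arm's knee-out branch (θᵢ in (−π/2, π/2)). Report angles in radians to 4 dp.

θ₁ = -0.3494, θ₂ = 0.0002, θ₃ = 0.5235

arm 1 (φ=0.0°): x'=0.0494, y'=0.0432
  A=0.1006, B=-0.2052, C=(l²−L²−A²−y'²−z²)/(2L)=0.1648
  √(A²+B²)=0.2285;  θ1 = -1.1150+0.7656 ≈ -0.3494
arm 2 (φ=120.0°): x'=0.0127, y'=-0.0644
  A cos θ + B sin θ = C:  0.1373·cos θ + -0.2052·sin θ = 0.1373
  √(A²+B²)=0.2469;  θ2 = -0.9812+0.9813 ≈ 0.0002
arm 3 (φ=240.0°): x'=-0.0621, y'=0.0212
  A=0.2121, B=-0.2052, C=(l²−L²−A²−y'²−z²)/(2L)=0.0811
  √(A²+B²)=0.2951;  θ3 = -0.7688+1.2923 ≈ 0.5235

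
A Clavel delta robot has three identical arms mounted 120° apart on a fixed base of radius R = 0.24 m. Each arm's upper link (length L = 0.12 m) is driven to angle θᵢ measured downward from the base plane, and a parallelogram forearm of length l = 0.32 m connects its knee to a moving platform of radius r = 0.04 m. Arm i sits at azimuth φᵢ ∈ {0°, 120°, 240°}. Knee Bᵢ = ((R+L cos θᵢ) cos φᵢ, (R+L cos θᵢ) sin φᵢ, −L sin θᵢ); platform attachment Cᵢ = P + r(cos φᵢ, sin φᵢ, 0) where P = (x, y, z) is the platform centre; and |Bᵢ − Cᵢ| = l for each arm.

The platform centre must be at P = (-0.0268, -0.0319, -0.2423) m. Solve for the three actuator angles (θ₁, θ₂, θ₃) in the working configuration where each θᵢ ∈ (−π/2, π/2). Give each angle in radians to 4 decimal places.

θ₁ = 1.0475, θ₂ = 0.9598, θ₃ = 0.5236

φ1=0.0° → target in arm frame (-0.0268, -0.0319)
  A=0.2268, B=-0.2423, C=(l²−L²−A²−y'²−z²)/(2L)=-0.0965
  θ1 = atan2(B,A) + arccos(C/0.3319) = 1.0475
rotate P by −φ2: (-0.0142, 0.0392, -0.2423)
  A=0.2142, B=-0.2423, C=(l²−L²−A²−y'²−z²)/(2L)=-0.0756
  γ=atan2(-0.2423,0.2142)=-0.8468;  ψ=arccos(-0.2336)=1.8066;  θ2=γ+ψ≈0.9598
arm 3 (φ=240.0°): x'=0.0410, y'=-0.0073
  A=0.1590, B=-0.2423, C=(l²−L²−A²−y'²−z²)/(2L)=0.0165
  γ=atan2(-0.2423,0.1590)=-0.9901;  ψ=arccos(0.0570)=1.5138;  θ3=γ+ψ≈0.5236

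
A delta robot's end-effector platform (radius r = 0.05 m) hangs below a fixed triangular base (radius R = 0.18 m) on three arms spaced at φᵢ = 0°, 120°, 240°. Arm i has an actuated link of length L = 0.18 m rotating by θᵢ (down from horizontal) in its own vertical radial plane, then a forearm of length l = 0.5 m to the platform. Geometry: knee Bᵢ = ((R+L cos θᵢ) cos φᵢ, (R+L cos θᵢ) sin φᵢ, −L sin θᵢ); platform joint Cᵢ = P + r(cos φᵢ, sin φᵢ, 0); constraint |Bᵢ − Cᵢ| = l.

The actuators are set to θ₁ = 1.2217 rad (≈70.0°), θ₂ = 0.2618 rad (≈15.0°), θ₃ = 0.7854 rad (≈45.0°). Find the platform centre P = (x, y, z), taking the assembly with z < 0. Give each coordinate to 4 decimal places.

φ1=0.0°: virtual centre (0.1916, 0.0000, -0.1691), radius l
S2 = (0.3039·cos120.0°, 0.3039·sin120.0°, -0.0466) = (-0.1519, 0.2632, -0.0466)
arm 3 at φ=240.0°: ρ3 = 0.2573;  S3 = (-0.1286, -0.2228, -0.1273)
eliminate P² terms by subtracting sphere 1 from 2 and 3
[-0.6870 0.5263 0.2451]·P = 0.0292;  [-0.6404 -0.4456 0.0837]·P = 0.0171
Cramer: x(z) = -0.0342+0.2383z;  y(z) = 0.0108-0.1546z
sphere 1 gives Az²+Bz+C=0 with A=1.0807, B=0.2273, C=-0.1703;  B²−4AC=0.7878;  roots -0.5158, 0.3055;  negative root z = -0.5158
x = -0.1571, y = 0.0906

(-0.1571, 0.0906, -0.5158)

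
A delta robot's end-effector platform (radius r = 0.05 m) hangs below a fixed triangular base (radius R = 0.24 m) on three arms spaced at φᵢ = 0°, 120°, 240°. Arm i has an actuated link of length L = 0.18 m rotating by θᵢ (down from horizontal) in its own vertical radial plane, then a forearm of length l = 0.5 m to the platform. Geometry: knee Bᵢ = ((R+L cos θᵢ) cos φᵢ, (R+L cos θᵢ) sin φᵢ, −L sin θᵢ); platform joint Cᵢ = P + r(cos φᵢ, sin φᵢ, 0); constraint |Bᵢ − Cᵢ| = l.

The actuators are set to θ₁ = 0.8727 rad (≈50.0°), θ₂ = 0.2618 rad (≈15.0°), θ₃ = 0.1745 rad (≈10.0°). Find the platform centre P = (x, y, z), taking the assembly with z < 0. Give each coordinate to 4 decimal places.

φ1=0.0°: virtual centre (0.3057, 0.0000, -0.1379), radius l
arm 2 at φ=120.0°: (R−r)+L cos θ2 = 0.3639;  O2 = (-0.1819, 0.3151, -0.0466)
arm 3 at φ=240.0°: (R−r)+L cos θ3 = 0.3673;  O3 = (-0.1836, -0.3181, -0.0313)
eliminate P² terms by subtracting sphere 1 from 2 and 3
linear system: -0.9753x+0.6302y = 0.0221−0.1826z; -0.9787x+-0.6361y = 0.0234−0.2133z
Cramer: x(z) = -0.0233+0.2025z;  y(z) = -0.0010+0.0237z
sphere 1 gives Az²+Bz+C=0 with A=1.0416, B=0.1425, C=-0.1228;  B²−4AC=0.5317;  roots -0.4184, 0.2817;  negative root z = -0.4184
x = -0.1080, y = -0.0109

(-0.1080, -0.0109, -0.4184)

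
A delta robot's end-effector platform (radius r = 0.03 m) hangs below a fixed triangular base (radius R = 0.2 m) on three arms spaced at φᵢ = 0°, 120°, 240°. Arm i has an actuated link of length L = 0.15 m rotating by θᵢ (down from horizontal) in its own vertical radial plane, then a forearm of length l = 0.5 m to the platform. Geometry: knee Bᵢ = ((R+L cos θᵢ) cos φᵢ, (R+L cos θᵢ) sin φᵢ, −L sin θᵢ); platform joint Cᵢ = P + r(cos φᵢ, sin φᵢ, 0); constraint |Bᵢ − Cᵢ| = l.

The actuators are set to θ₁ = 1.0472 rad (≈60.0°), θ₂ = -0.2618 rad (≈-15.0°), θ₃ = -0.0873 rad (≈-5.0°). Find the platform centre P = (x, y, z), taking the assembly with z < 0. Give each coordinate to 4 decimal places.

(-0.1813, 0.0176, -0.3906)

arm 1 at φ=0.0°: (R−r)+L cos θ1 = 0.2450;  O1 = (0.2450, 0.0000, -0.1299)
φ2=120.0°: virtual centre (-0.1574, 0.2727, 0.0388), radius l
arm 3 at φ=240.0°: (R−r)+L cos θ3 = 0.3194;  O3 = (-0.1597, -0.2766, 0.0131)
|O₂|²−|O₁|² = 0.0238;  |O₃|²−|O₁|² = 0.0253
plane₁₂: -0.8049x+0.5454y+0.3375z = 0.0238
Cramer: x(z) = -0.0304+0.3864z;  y(z) = -0.0013-0.0485z
quadratic in z: (1.1517)z²+(0.0471)z+(-0.1573)=0, √Δ=0.8525 → z ∈ {-0.3906, 0.3497}; z = -0.3906 (taking z<0)
x = -0.1813, y = 0.0176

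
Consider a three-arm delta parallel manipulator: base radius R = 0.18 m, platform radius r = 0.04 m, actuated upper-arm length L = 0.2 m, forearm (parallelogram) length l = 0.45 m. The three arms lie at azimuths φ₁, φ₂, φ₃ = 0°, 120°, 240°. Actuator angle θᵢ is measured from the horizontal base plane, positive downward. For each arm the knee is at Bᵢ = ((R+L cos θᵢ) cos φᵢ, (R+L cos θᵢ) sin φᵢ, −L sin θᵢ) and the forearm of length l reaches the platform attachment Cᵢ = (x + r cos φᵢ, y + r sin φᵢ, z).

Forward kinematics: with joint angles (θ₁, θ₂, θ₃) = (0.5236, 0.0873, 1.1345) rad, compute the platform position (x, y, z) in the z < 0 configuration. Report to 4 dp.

(0.0278, 0.1713, -0.4028)

S1 = (0.3132·cos0.0°, 0.3132·sin0.0°, -0.1000) = (0.3132, 0.0000, -0.1000)
S2 = (0.3392·cos120.0°, 0.3392·sin120.0°, -0.0174) = (-0.1696, 0.2938, -0.0174)
arm 3 at φ=240.0°: e+L cos θ3 = 0.2245;  S3 = (-0.1123, -0.1944, -0.1813)
|S₂|²−|S₁|² = 0.0073;  |S₃|²−|S₁|² = -0.0248
linear system: -0.9656x+0.5876y = 0.0073−0.1651z; -0.8509x+-0.3889y = -0.0248−-0.1625z
Cramer: x(z) = 0.0134-0.0357z;  y(z) = 0.0345-0.3398z
sphere 1 gives Az²+Bz+C=0 with A=1.1167, B=0.1980, C=-0.1014;  B²−4AC=0.4923;  roots -0.4028, 0.2255;  negative root z = -0.4028
x = 0.0278, y = 0.1713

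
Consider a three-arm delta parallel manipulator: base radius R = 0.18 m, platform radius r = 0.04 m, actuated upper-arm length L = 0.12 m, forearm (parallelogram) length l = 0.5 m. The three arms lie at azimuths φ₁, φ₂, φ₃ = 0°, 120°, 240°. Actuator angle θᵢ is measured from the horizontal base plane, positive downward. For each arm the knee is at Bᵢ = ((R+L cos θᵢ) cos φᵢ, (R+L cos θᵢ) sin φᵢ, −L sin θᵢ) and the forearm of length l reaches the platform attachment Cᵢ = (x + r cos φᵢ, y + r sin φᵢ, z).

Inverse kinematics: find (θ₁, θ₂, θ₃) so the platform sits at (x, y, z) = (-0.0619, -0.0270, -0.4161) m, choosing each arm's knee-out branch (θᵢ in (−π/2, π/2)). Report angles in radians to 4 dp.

θ₁ = 0.2617, θ₂ = -0.0878, θ₃ = -0.3495

arm 1 (φ=0.0°): x'=-0.0619, y'=-0.0270
  e−x'=0.2019;  (l²−L²−(e−x')²−y'²−z²)/2L = 0.0874
  θ1 = atan2(B,A) + arccos(C/0.4625) = 0.2617
φ2=120.0° → target in arm frame (0.0076, 0.0671)
  A=0.1324, B=-0.4161, C=(l²−L²−A²−y'²−z²)/(2L)=0.1684
  θ2 = atan2(B,A) + arccos(C/0.4367) = -0.0878
rotate P by −φ3: (0.0543, -0.0401, -0.4161)
  A cos θ + B sin θ = C:  0.0857·cos θ + -0.4161·sin θ = 0.2230
  √(A²+B²)=0.4248;  θ3 = -1.3678+1.0183 ≈ -0.3495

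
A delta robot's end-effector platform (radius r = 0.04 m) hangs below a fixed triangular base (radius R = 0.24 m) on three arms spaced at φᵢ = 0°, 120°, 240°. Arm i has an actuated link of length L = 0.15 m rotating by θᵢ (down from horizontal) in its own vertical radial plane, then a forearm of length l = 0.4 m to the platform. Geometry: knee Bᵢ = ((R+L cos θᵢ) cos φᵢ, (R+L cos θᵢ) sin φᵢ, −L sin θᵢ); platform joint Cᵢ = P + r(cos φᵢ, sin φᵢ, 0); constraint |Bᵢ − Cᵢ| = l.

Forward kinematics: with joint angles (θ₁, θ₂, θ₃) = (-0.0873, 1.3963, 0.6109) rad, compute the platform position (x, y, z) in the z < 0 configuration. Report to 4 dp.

(0.1190, -0.0919, -0.3007)

arm 1 at φ=0.0°: (R−r)+L cos θ1 = 0.3494;  O1 = (0.3494, 0.0000, 0.0131)
O2 = (0.2260·cos120.0°, 0.2260·sin120.0°, -0.1477) = (-0.1130, 0.1958, -0.1477)
arm 3 at φ=240.0°: (R−r)+L cos θ3 = 0.3229;  O3 = (-0.1614, -0.2796, -0.0860)
eliminate P² terms by subtracting sphere 1 from 2 and 3
plane₁₂: -0.9249x+0.3915y+-0.3216z = -0.0494
Cramer: x(z) = 0.0346-0.2807z;  y(z) = -0.0443+0.1583z
quadratic in z: (1.1039)z²+(0.1365)z+(-0.0588)=0, √Δ=0.5274 → z ∈ {-0.3007, 0.1770}; z = -0.3007 (taking z<0)
x = 0.1190, y = -0.0919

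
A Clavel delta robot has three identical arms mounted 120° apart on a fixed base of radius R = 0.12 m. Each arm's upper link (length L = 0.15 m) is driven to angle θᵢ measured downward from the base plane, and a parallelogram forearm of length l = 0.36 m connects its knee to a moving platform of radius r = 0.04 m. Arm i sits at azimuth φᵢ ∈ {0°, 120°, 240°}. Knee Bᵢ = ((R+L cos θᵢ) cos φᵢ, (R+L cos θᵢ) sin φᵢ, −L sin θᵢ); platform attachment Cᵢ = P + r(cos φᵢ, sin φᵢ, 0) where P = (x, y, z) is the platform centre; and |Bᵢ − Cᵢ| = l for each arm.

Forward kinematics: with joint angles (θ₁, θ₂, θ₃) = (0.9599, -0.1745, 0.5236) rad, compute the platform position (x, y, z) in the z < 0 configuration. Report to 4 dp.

(-0.1258, 0.0850, -0.3158)

centre 1 = (0.1660·cos0.0°, 0.1660·sin0.0°, -0.1229) = (0.1660, 0.0000, -0.1229)
centre 2 = (0.2277·cos120.0°, 0.2277·sin120.0°, 0.0260) = (-0.1139, 0.1972, 0.0260)
φ3=240.0°: virtual centre (-0.1050, -0.1818, -0.0750), radius l
eliminate P² terms by subtracting sphere 1 from 2 and 3
linear system: -0.5598x+0.3944y = 0.0099−0.2978z; -0.5420x+-0.3636y = 0.0070−0.0957z
Cramer: x(z) = -0.0152+0.3500z;  y(z) = 0.0034-0.2584z
sphere 1 gives Az²+Bz+C=0 with A=1.1892, B=0.1171, C=-0.0816;  B²−4AC=0.4020;  roots -0.3158, 0.2173;  negative root z = -0.3158
x = -0.1258, y = 0.0850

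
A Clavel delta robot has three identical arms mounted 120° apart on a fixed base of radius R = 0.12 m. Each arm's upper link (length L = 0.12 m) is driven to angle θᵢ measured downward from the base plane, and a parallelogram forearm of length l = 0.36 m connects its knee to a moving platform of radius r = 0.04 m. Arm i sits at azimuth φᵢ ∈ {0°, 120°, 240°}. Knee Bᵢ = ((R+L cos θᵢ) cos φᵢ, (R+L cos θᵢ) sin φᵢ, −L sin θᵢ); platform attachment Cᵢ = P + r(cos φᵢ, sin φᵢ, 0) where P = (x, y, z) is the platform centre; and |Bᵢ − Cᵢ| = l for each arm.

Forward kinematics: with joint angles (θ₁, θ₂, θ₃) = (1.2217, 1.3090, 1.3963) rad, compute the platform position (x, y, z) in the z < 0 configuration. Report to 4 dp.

(0.0185, 0.0106, -0.4577)

arm 1 at φ=0.0°: (R−r)+L cos θ1 = 0.1210;  O1 = (0.1210, 0.0000, -0.1128)
arm 2 at φ=120.0°: (R−r)+L cos θ2 = 0.1111;  O2 = (-0.0555, 0.0962, -0.1159)
arm 3 at φ=240.0°: (R−r)+L cos θ3 = 0.1008;  O3 = (-0.0504, -0.0873, -0.1182)
eliminate P² terms by subtracting sphere 1 from 2 and 3
[-0.3531 0.1924 -0.0063]·P = -0.0016;  [-0.3429 -0.1746 -0.0108]·P = -0.0032
det = 0.1276;  x = 0.0071+-0.0249z,  y = 0.0047+-0.0130z
quadratic in z: (1.0008)z²+(0.2311)z+(-0.1039)=0, √Δ=0.6850 → z ∈ {-0.4577, 0.2268}; z = -0.4577 (taking z<0)
x = 0.0185, y = 0.0106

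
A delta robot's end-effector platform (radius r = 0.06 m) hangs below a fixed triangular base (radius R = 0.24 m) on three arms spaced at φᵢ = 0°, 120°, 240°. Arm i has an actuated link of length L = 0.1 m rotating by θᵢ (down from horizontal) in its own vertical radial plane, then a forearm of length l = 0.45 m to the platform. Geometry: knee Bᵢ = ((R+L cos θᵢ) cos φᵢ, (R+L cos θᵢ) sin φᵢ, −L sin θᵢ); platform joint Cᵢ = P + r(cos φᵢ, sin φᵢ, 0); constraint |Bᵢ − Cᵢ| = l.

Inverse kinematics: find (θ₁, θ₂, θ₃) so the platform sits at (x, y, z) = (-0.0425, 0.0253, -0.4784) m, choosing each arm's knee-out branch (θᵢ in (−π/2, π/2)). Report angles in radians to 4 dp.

θ₁ = 1.3965, θ₂ = 0.8723, θ₃ = 1.1345

φ1=0.0° → target in arm frame (-0.0425, 0.0253)
  e−x'=0.2225;  (l²−L²−(e−x')²−y'²−z²)/2L = -0.4326
  √(A²+B²)=0.5276;  θ1 = -1.1355+2.5320 ≈ 1.3965
arm 2 (φ=120.0°): x'=0.0432, y'=0.0242
  e−x'=0.1368;  (l²−L²−(e−x')²−y'²−z²)/2L = -0.2784
  √(A²+B²)=0.4976;  θ2 = -1.2922+2.1645 ≈ 0.8723
φ3=240.0° → target in arm frame (-0.0007, -0.0495)
  e−x'=0.1807;  (l²−L²−(e−x')²−y'²−z²)/2L = -0.3573
  √(A²+B²)=0.5114;  θ3 = -1.2097+2.3443 ≈ 1.1345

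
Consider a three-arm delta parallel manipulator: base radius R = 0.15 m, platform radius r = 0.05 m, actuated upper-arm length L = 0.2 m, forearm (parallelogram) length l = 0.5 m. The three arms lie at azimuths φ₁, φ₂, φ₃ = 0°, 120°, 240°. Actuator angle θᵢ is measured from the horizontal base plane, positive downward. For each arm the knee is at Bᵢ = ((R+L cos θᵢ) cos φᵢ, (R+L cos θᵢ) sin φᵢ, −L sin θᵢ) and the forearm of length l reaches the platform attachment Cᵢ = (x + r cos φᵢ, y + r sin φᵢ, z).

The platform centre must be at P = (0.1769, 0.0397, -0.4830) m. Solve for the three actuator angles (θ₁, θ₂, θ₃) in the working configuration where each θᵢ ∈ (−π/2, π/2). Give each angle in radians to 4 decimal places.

θ₁ = 0.0001, θ₂ = 0.6981, θ₃ = 0.8728

φ1=0.0° → target in arm frame (0.1769, 0.0397)
  e−x'=-0.0769;  (l²−L²−(e−x')²−y'²−z²)/2L = -0.0769
  γ=atan2(-0.4830,-0.0769)=-1.7287;  ψ=arccos(-0.1573)=1.7288;  θ1=γ+ψ≈0.0001
rotate P by −φ2: (-0.0541, -0.1730, -0.4830)
  A=0.1541, B=-0.4830, C=(l²−L²−A²−y'²−z²)/(2L)=-0.1924
  θ2 = atan2(B,A) + arccos(C/0.5070) = 0.6981
φ3=240.0° → target in arm frame (-0.1228, 0.1333)
  A=0.2228, B=-0.4830, C=(l²−L²−A²−y'²−z²)/(2L)=-0.2268
  γ=atan2(-0.4830,0.2228)=-1.1385;  ψ=arccos(-0.4264)=2.0113;  θ3=γ+ψ≈0.8728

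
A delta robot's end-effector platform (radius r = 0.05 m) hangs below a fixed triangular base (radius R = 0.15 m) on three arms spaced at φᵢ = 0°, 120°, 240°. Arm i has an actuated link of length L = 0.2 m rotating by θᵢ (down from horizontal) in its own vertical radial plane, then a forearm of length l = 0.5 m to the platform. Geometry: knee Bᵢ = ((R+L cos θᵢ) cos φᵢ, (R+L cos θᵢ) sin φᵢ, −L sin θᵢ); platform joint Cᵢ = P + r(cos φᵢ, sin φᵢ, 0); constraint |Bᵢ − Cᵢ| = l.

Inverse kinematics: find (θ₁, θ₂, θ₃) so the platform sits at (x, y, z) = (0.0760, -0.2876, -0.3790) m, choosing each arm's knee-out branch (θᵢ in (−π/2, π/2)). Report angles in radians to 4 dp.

θ₁ = 0.1749, θ₂ = 1.2219, θ₃ = -0.3489

φ1=0.0° → target in arm frame (0.0760, -0.2876)
  A=0.0240, B=-0.3790, C=(l²−L²−A²−y'²−z²)/(2L)=-0.0423
  √(A²+B²)=0.3798;  θ1 = -1.5076+1.6825 ≈ 0.1749
φ2=120.0° → target in arm frame (-0.2871, 0.0780)
  e−x'=0.3871;  (l²−L²−(e−x')²−y'²−z²)/2L = -0.2239
  γ=atan2(-0.3790,0.3871)=-0.7749;  ψ=arccos(-0.4132)=1.9968;  θ2=γ+ψ≈1.2219
rotate P by −φ3: (0.2111, 0.2096, -0.3790)
  A cos θ + B sin θ = C:  -0.1111·cos θ + -0.3790·sin θ = 0.0252
  √(A²+B²)=0.3949;  θ3 = -1.8559+1.5069 ≈ -0.3489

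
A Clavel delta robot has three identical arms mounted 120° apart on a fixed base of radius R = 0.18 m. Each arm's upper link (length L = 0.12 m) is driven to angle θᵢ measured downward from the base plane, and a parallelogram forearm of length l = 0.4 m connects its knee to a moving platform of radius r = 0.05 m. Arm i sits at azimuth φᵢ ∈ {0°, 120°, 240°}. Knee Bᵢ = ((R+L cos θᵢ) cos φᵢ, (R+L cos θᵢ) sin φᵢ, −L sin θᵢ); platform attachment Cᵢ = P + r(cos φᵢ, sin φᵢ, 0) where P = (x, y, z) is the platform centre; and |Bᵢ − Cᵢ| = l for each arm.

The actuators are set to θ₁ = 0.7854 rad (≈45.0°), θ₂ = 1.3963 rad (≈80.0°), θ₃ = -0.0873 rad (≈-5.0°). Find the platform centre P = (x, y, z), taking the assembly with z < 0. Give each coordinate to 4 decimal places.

S1 = (0.2149·cos0.0°, 0.2149·sin0.0°, -0.0849) = (0.2149, 0.0000, -0.0849)
S2 = (0.1508·cos120.0°, 0.1508·sin120.0°, -0.1182) = (-0.0754, 0.1306, -0.1182)
φ3=240.0°: virtual centre (-0.1248, -0.2161, 0.0105), radius l
subtract pairs → two planes through P
linear system: -0.5805x+0.2613y = -0.0166−-0.0666z; -0.6792x+-0.4322y = 0.0090−0.1906z
det = 0.4284;  x = 0.0113+0.0490z,  y = -0.0386+0.3640z
quadratic in z: (1.1349)z²+(0.1216)z+(-0.1099)=0, √Δ=0.7166 → z ∈ {-0.3693, 0.2621}; z = -0.3693 (taking z<0)
x = -0.0068, y = -0.1731

(-0.0068, -0.1731, -0.3693)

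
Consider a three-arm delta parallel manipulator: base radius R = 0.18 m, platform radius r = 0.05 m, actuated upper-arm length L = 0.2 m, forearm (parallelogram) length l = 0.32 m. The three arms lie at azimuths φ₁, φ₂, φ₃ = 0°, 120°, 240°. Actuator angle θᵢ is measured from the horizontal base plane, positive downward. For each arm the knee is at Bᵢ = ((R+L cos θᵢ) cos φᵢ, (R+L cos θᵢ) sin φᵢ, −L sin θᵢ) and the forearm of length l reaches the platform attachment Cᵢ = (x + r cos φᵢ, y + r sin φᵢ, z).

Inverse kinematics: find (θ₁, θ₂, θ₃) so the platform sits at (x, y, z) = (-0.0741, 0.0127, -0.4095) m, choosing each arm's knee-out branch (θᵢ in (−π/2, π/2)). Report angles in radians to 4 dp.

arm 1 (φ=0.0°): x'=-0.0741, y'=0.0127
  A cos θ + B sin θ = C:  0.2041·cos θ + -0.4095·sin θ = -0.3678
  θ1 = atan2(B,A) + arccos(C/0.4575) = 1.3960
rotate P by −φ2: (0.0480, 0.0578, -0.4095)
  A=0.0820, B=-0.4095, C=(l²−L²−A²−y'²−z²)/(2L)=-0.2884
  √(A²+B²)=0.4176;  θ2 = -1.3733+2.3330 ≈ 0.9597
φ3=240.0° → target in arm frame (0.0261, -0.0705)
  A cos θ + B sin θ = C:  0.1039·cos θ + -0.4095·sin θ = -0.3027
  √(A²+B²)=0.4225;  θ3 = -1.3222+2.3694 ≈ 1.0472

θ₁ = 1.3960, θ₂ = 0.9597, θ₃ = 1.0472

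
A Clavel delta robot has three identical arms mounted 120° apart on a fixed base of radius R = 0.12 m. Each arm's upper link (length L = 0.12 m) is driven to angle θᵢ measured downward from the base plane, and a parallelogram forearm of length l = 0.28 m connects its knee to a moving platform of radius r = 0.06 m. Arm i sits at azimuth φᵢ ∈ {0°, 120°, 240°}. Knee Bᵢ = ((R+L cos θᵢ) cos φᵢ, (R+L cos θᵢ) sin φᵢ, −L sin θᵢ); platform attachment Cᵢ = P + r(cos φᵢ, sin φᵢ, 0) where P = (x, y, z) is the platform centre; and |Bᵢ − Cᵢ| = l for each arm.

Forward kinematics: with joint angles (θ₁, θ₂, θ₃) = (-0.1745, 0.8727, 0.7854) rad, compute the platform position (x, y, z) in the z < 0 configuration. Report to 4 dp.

(0.1202, -0.0111, -0.2529)

arm 1 at φ=0.0°: e+L cos θ1 = 0.1782;  centre 1 = (0.1782, 0.0000, 0.0208)
arm 2 at φ=120.0°: e+L cos θ2 = 0.1371;  centre 2 = (-0.0686, 0.1188, -0.0919)
arm 3 at φ=240.0°: e+L cos θ3 = 0.1449;  centre 3 = (-0.0724, -0.1254, -0.0849)
subtract pairs → two planes through P
[-0.4935 0.2375 -0.2255]·P = -0.0049;  [-0.5012 -0.2509 -0.2114]·P = -0.0040
Cramer: x(z) = 0.0090-0.4397z;  y(z) = -0.0020+0.0359z
quadratic in z: (1.1946)z²+(0.1070)z+(-0.0493)=0, √Δ=0.4972 → z ∈ {-0.2529, 0.1633}; z = -0.2529 (taking z<0)
x = 0.1202, y = -0.0111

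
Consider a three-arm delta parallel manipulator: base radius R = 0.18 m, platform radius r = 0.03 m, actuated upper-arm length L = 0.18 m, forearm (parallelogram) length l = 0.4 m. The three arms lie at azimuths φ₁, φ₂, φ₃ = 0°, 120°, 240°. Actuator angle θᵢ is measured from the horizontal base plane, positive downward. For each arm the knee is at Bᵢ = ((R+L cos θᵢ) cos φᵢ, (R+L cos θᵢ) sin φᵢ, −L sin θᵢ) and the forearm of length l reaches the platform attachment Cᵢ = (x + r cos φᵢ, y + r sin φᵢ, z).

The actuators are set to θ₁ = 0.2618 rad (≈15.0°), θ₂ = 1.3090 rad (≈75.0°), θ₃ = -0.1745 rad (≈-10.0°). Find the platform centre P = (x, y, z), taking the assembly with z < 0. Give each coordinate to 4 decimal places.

(0.0584, -0.1806, -0.2852)

centre 1 = (0.3239·cos0.0°, 0.3239·sin0.0°, -0.0466) = (0.3239, 0.0000, -0.0466)
arm 2 at φ=120.0°: ρ2 = 0.1966;  centre 2 = (-0.0983, 0.1702, -0.1739)
centre 3 = (0.3273·cos240.0°, 0.3273·sin240.0°, 0.0313) = (-0.1636, -0.2834, 0.0313)
eliminate P² terms by subtracting sphere 1 from 2 and 3
linear system: -0.8443x+0.3405y = -0.0382−-0.2546z; -0.9750x+-0.5668y = 0.0010−0.1557z
det = 0.8106;  x = 0.0263+-0.1126z,  y = -0.0470+0.4683z
into |P−centre ₁|² = l²: 1.2320z² + 0.1162z + -0.0671 = 0;  Δ = 0.3440;  z = -0.2852 or 0.1909 → z<0 root = -0.2852
x = 0.0584, y = -0.1806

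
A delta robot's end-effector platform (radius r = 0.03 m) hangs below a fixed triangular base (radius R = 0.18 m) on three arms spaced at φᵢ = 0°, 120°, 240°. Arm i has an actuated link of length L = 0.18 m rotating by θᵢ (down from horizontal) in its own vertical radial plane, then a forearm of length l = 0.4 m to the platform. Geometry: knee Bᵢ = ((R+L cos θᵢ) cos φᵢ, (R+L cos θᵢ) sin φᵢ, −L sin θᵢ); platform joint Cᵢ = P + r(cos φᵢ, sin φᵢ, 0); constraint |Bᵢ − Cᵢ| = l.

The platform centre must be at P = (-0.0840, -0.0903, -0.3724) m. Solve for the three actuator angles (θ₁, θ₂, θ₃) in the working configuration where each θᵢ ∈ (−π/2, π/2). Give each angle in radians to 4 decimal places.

θ₁ = 1.0473, θ₂ = 0.8730, θ₃ = 0.1746

rotate P by −φ1: (-0.0840, -0.0903, -0.3724)
  A cos θ + B sin θ = C:  0.2340·cos θ + -0.3724·sin θ = -0.2055
  θ1 = atan2(B,A) + arccos(C/0.4398) = 1.0473
rotate P by −φ2: (-0.0362, 0.1179, -0.3724)
  A cos θ + B sin θ = C:  0.1862·cos θ + -0.3724·sin θ = -0.1657
  θ2 = atan2(B,A) + arccos(C/0.4164) = 0.8730
φ3=240.0° → target in arm frame (0.1202, -0.0276)
  e−x'=0.0298;  (l²−L²−(e−x')²−y'²−z²)/2L = -0.0354
  √(A²+B²)=0.3736;  θ3 = -1.4910+1.6656 ≈ 0.1746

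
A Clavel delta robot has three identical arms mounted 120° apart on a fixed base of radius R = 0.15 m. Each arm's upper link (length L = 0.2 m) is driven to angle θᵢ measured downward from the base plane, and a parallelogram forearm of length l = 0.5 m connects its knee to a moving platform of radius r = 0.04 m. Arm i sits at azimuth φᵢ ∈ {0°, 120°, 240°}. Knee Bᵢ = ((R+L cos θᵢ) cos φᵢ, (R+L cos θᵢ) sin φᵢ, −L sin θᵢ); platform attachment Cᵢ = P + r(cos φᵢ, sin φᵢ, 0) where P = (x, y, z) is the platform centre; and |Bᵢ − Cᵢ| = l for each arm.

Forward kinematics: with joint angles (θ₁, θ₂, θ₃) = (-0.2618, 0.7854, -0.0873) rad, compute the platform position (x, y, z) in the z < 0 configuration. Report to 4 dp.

arm 1 at φ=0.0°: (R−r)+L cos θ1 = 0.3032;  centre 1 = (0.3032, 0.0000, 0.0518)
centre 2 = (0.2514·cos120.0°, 0.2514·sin120.0°, -0.1414) = (-0.1257, 0.2177, -0.1414)
φ3=240.0°: virtual centre (-0.1546, -0.2678, 0.0174), radius l
|centre ₂|²−|centre ₁|² = -0.0114;  |centre ₃|²−|centre ₁|² = 0.0013
[-0.8578 0.4355 -0.3864]·P = -0.0114;  [-0.9156 -0.5356 -0.0687]·P = 0.0013
det = 0.8582;  x = 0.0064+-0.2760z,  y = -0.0135+0.3436z
sphere 1 gives Az²+Bz+C=0 with A=1.1942, B=0.0510, C=-0.1591;  B²−4AC=0.7625;  roots -0.3870, 0.3442;  negative root z = -0.3870
x = 0.1132, y = -0.1464

(0.1132, -0.1464, -0.3870)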